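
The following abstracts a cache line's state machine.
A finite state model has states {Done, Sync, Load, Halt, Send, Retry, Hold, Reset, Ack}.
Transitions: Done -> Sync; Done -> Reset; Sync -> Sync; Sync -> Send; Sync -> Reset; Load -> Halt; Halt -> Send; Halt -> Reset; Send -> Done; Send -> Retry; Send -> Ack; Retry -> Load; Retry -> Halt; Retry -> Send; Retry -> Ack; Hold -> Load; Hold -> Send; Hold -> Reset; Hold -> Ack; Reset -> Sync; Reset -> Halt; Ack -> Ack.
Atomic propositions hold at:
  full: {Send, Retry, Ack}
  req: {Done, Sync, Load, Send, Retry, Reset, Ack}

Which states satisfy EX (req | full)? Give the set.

Sat(req | full) = {Done, Sync, Load, Send, Retry, Reset, Ack}
Sat(EX (req | full)) = {s : some successor in {Done, Sync, Load, Send, Retry, Reset, Ack}} = {Done, Sync, Halt, Send, Retry, Hold, Reset, Ack}

{Done, Sync, Halt, Send, Retry, Hold, Reset, Ack}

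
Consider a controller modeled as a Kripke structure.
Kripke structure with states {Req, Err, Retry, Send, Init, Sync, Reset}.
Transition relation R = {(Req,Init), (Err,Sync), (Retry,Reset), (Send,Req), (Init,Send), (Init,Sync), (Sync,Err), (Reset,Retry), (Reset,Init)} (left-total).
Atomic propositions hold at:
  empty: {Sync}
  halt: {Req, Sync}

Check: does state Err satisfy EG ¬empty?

Sat(¬empty) = {Req, Err, Retry, Send, Init, Reset}
EG ¬empty: greatest fixpoint, start Z0 = {Req, Err, Retry, Send, Init, Reset}, keep only states in Sat with some successor in Z. Z1 = {Req, Retry, Send, Init, Reset}; fixed.
Sat(EG ¬empty) = {Req, Retry, Send, Init, Reset}
Err ∉ Sat(EG ¬empty) = {Req, Retry, Send, Init, Reset}, so the formula does not hold at Err.

No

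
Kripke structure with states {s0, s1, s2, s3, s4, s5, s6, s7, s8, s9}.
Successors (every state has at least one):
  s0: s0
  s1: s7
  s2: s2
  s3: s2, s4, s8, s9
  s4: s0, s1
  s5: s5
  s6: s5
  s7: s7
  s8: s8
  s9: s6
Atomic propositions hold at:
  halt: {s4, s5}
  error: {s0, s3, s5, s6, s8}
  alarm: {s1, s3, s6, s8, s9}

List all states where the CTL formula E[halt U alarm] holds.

{s1, s3, s4, s6, s8, s9}

E[halt U alarm]: least fixpoint, start Z0 = Sat(alarm) = {s1, s3, s6, s8, s9}, add states in Sat(halt) with some successor in Z. Z1 = {s1, s3, s4, s6, s8, s9}; fixed.
Sat(E[halt U alarm]) = {s1, s3, s4, s6, s8, s9}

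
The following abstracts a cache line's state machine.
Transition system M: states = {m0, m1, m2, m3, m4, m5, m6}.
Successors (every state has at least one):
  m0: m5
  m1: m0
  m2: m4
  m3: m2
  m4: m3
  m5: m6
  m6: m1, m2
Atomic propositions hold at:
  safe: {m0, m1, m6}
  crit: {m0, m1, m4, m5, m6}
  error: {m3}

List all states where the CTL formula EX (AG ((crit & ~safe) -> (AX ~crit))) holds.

{m2, m3, m4, m6}

Sat(~safe) = {m2, m3, m4, m5}
Sat(crit & ~safe) = {m4, m5}
Sat(~crit) = {m2, m3}
Sat(AX ~crit) = {s : every successor in {m2, m3}} = {m3, m4}
Sat((crit & ~safe) -> (AX ~crit)) = {m0, m1, m2, m3, m4, m6}
AG ((crit & ~safe) -> (AX ~crit)): greatest fixpoint, start Z0 = {m0, m1, m2, m3, m4, m6}, keep only states in Sat with every successor in Z. Z1 = {m1, m2, m3, m4, m6}; Z2 = {m2, m3, m4, m6}; Z3 = {m2, m3, m4}; fixed.
Sat(AG ((crit & ~safe) -> (AX ~crit))) = {m2, m3, m4}
Sat(EX (AG ((crit & ~safe) -> (AX ~crit)))) = {s : some successor in {m2, m3, m4}} = {m2, m3, m4, m6}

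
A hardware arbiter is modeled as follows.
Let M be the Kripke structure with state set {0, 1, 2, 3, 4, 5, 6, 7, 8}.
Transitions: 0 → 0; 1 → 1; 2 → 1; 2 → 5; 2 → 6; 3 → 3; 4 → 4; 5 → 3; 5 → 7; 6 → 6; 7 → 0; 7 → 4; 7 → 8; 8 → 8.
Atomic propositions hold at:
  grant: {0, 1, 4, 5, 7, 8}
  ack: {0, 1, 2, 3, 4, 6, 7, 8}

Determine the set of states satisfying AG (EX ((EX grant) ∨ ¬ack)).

{0, 1, 4, 7, 8}

Sat(EX grant) = {s : some successor in {0, 1, 4, 5, 7, 8}} = {0, 1, 2, 4, 5, 7, 8}
Sat(¬ack) = {5}
Sat((EX grant) ∨ ¬ack) = {0, 1, 2, 4, 5, 7, 8}
Sat(EX ((EX grant) ∨ ¬ack)) = {s : some successor in {0, 1, 2, 4, 5, 7, 8}} = {0, 1, 2, 4, 5, 7, 8}
AG (EX ((EX grant) ∨ ¬ack)): greatest fixpoint, start Z0 = {0, 1, 2, 4, 5, 7, 8}, keep only states in Sat with every successor in Z. Z1 = {0, 1, 4, 7, 8}; fixed.
Sat(AG (EX ((EX grant) ∨ ¬ack))) = {0, 1, 4, 7, 8}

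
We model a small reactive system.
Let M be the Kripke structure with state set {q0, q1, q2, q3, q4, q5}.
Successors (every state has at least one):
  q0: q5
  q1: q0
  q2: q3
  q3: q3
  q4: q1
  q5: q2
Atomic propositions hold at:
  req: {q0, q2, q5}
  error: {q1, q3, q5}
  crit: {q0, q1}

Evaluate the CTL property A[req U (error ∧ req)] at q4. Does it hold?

Sat(error ∧ req) = {q5}
A[req U (error ∧ req)]: least fixpoint, start Z0 = Sat((error ∧ req)) = {q5}, add states in Sat(req) with every successor in Z. Z1 = {q0, q5}; fixed.
Sat(A[req U (error ∧ req)]) = {q0, q5}
q4 ∉ Sat(A[req U (error ∧ req)]) = {q0, q5}, so the formula does not hold at q4.

No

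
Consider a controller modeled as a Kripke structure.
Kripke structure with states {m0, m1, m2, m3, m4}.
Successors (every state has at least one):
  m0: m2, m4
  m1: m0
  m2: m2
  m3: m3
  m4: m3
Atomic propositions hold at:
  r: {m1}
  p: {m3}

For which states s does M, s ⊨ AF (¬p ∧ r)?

{m1}

Sat(¬p) = {m0, m1, m2, m4}
Sat(¬p ∧ r) = {m1}
AF (¬p ∧ r): least fixpoint, start Z0 = {m1}, add states with every successor in Z. Already a fixed point.
Sat(AF (¬p ∧ r)) = {m1}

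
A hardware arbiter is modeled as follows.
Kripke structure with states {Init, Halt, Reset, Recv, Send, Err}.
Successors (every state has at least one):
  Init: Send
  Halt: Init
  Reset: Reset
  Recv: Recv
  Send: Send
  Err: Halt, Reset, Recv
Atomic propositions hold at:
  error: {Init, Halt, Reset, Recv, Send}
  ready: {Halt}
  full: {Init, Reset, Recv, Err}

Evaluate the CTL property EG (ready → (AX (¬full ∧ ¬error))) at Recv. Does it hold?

Sat(¬full) = {Halt, Send}
Sat(¬error) = {Err}
Sat(¬full ∧ ¬error) = ∅
Sat(AX (¬full ∧ ¬error)) = {s : every successor in ∅} = ∅
Sat(ready → (AX (¬full ∧ ¬error))) = {Init, Reset, Recv, Send, Err}
EG (ready → (AX (¬full ∧ ¬error))): greatest fixpoint, start Z0 = {Init, Reset, Recv, Send, Err}, keep only states in Sat with some successor in Z. Already a fixed point.
Sat(EG (ready → (AX (¬full ∧ ¬error)))) = {Init, Reset, Recv, Send, Err}
Recv ∈ Sat(EG (ready → (AX (¬full ∧ ¬error)))) = {Init, Reset, Recv, Send, Err}, so the formula holds at Recv.

Yes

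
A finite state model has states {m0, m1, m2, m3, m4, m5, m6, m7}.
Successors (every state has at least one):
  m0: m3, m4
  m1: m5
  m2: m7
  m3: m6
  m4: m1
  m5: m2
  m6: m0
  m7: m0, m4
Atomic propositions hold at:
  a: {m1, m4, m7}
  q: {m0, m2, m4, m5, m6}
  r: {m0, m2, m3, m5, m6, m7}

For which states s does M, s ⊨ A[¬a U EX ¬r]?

Sat(¬a) = {m0, m2, m3, m5, m6}
Sat(¬r) = {m1, m4}
Sat(EX ¬r) = {s : some successor in {m1, m4}} = {m0, m4, m7}
A[¬a U EX ¬r]: least fixpoint, start Z0 = Sat(EX ¬r) = {m0, m4, m7}, add states in Sat(¬a) with every successor in Z. Z1 = {m0, m2, m4, m6, m7}; Z2 = {m0, m2, m3, m4, m5, m6, m7}; fixed.
Sat(A[¬a U EX ¬r]) = {m0, m2, m3, m4, m5, m6, m7}

{m0, m2, m3, m4, m5, m6, m7}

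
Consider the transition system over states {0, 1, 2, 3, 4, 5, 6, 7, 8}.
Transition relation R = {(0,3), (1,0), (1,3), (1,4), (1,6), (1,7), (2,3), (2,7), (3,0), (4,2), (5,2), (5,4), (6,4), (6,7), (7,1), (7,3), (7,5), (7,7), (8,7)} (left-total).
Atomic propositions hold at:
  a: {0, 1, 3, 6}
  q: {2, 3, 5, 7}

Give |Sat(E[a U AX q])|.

Sat(AX q) = {s : every successor in {2, 3, 5, 7}} = {0, 2, 4, 8}
E[a U AX q]: least fixpoint, start Z0 = Sat(AX q) = {0, 2, 4, 8}, add states in Sat(a) with some successor in Z. Z1 = {0, 1, 2, 3, 4, 6, 8}; fixed.
Sat(E[a U AX q]) = {0, 1, 2, 3, 4, 6, 8}
|Sat(E[a U AX q])| = |{0, 1, 2, 3, 4, 6, 8}| = 7.

7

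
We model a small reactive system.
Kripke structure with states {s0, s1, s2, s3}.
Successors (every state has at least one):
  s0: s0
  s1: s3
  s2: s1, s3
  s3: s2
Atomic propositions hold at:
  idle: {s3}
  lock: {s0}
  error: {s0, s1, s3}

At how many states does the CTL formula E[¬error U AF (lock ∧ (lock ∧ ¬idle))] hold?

1

Sat(¬error) = {s2}
Sat(¬idle) = {s0, s1, s2}
Sat(lock ∧ ¬idle) = {s0}
Sat(lock ∧ (lock ∧ ¬idle)) = {s0}
AF (lock ∧ (lock ∧ ¬idle)): least fixpoint, start Z0 = {s0}, add states with every successor in Z. Already a fixed point.
Sat(AF (lock ∧ (lock ∧ ¬idle))) = {s0}
E[¬error U AF (lock ∧ (lock ∧ ¬idle))]: least fixpoint, start Z0 = Sat(AF (lock ∧ (lock ∧ ¬idle))) = {s0}, add states in Sat(¬error) with some successor in Z. Already a fixed point.
Sat(E[¬error U AF (lock ∧ (lock ∧ ¬idle))]) = {s0}
|Sat(E[¬error U AF (lock ∧ (lock ∧ ¬idle))])| = |{s0}| = 1.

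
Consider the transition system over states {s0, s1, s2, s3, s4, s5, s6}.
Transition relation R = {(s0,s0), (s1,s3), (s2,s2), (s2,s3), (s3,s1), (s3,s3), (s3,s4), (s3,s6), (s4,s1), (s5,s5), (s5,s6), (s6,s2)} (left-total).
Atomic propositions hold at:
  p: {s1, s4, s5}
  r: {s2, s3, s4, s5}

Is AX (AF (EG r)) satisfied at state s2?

Yes

EG r: greatest fixpoint, start Z0 = {s2, s3, s4, s5}, keep only states in Sat with some successor in Z. Z1 = {s2, s3, s5}; fixed.
Sat(EG r) = {s2, s3, s5}
AF (EG r): least fixpoint, start Z0 = {s2, s3, s5}, add states with every successor in Z. Z1 = {s1, s2, s3, s5, s6}; Z2 = {s1, s2, s3, s4, s5, s6}; fixed.
Sat(AF (EG r)) = {s1, s2, s3, s4, s5, s6}
Sat(AX (AF (EG r))) = {s : every successor in {s1, s2, s3, s4, s5, s6}} = {s1, s2, s3, s4, s5, s6}
s2 ∈ Sat(AX (AF (EG r))) = {s1, s2, s3, s4, s5, s6}, so the formula holds at s2.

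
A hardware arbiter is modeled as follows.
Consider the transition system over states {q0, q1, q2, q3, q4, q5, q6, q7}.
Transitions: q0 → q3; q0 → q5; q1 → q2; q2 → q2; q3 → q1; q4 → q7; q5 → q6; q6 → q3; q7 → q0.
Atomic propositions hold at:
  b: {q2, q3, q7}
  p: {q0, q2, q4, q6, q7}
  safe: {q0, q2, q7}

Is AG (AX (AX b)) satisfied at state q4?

No

Sat(AX b) = {s : every successor in {q2, q3, q7}} = {q1, q2, q4, q6}
Sat(AX (AX b)) = {s : every successor in {q1, q2, q4, q6}} = {q1, q2, q3, q5}
AG (AX (AX b)): greatest fixpoint, start Z0 = {q1, q2, q3, q5}, keep only states in Sat with every successor in Z. Z1 = {q1, q2, q3}; fixed.
Sat(AG (AX (AX b))) = {q1, q2, q3}
q4 ∉ Sat(AG (AX (AX b))) = {q1, q2, q3}, so the formula does not hold at q4.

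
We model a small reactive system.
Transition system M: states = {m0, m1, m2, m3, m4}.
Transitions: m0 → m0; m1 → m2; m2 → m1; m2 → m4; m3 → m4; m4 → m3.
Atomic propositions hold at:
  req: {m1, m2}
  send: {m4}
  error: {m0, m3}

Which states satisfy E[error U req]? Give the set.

E[error U req]: least fixpoint, start Z0 = Sat(req) = {m1, m2}, add states in Sat(error) with some successor in Z. Already a fixed point.
Sat(E[error U req]) = {m1, m2}

{m1, m2}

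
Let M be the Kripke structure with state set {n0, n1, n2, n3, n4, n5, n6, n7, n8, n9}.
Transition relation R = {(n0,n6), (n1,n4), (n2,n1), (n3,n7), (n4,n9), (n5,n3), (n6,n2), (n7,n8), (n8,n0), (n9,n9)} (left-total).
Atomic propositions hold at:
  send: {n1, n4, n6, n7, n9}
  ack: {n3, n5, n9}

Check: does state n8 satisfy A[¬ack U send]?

Sat(¬ack) = {n0, n1, n2, n4, n6, n7, n8}
A[¬ack U send]: least fixpoint, start Z0 = Sat(send) = {n1, n4, n6, n7, n9}, add states in Sat(¬ack) with every successor in Z. Z1 = {n0, n1, n2, n4, n6, n7, n9}; Z2 = {n0, n1, n2, n4, n6, n7, n8, n9}; fixed.
Sat(A[¬ack U send]) = {n0, n1, n2, n4, n6, n7, n8, n9}
n8 ∈ Sat(A[¬ack U send]) = {n0, n1, n2, n4, n6, n7, n8, n9}, so the formula holds at n8.

Yes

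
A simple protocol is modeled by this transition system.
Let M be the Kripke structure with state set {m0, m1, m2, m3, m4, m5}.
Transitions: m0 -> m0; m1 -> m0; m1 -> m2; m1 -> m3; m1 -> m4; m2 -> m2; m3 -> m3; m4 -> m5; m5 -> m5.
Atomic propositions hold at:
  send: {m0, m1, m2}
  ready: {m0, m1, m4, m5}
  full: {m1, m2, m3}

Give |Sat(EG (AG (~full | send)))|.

4

Sat(~full) = {m0, m4, m5}
Sat(~full | send) = {m0, m1, m2, m4, m5}
AG (~full | send): greatest fixpoint, start Z0 = {m0, m1, m2, m4, m5}, keep only states in Sat with every successor in Z. Z1 = {m0, m2, m4, m5}; fixed.
Sat(AG (~full | send)) = {m0, m2, m4, m5}
EG (AG (~full | send)): greatest fixpoint, start Z0 = {m0, m2, m4, m5}, keep only states in Sat with some successor in Z. Already a fixed point.
Sat(EG (AG (~full | send))) = {m0, m2, m4, m5}
|Sat(EG (AG (~full | send)))| = |{m0, m2, m4, m5}| = 4.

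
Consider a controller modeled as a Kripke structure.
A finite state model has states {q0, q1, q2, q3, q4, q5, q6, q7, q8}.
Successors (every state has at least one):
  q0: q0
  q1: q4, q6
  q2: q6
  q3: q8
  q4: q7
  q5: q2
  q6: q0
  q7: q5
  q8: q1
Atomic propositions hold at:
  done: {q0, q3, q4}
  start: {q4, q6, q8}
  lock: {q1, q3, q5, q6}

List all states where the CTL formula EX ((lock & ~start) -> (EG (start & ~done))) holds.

{q0, q1, q2, q3, q4, q5, q6}

Sat(~start) = {q0, q1, q2, q3, q5, q7}
Sat(lock & ~start) = {q1, q3, q5}
Sat(~done) = {q1, q2, q5, q6, q7, q8}
Sat(start & ~done) = {q6, q8}
EG (start & ~done): greatest fixpoint, start Z0 = {q6, q8}, keep only states in Sat with some successor in Z. Z1 = ∅; fixed.
Sat(EG (start & ~done)) = ∅
Sat((lock & ~start) -> (EG (start & ~done))) = {q0, q2, q4, q6, q7, q8}
Sat(EX ((lock & ~start) -> (EG (start & ~done)))) = {s : some successor in {q0, q2, q4, q6, q7, q8}} = {q0, q1, q2, q3, q4, q5, q6}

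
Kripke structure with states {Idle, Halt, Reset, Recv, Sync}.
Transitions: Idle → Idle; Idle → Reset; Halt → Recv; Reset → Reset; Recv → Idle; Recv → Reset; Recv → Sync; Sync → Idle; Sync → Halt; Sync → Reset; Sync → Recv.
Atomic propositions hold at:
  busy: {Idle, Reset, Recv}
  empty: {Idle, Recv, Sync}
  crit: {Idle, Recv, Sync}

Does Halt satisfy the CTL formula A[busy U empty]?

A[busy U empty]: least fixpoint, start Z0 = Sat(empty) = {Idle, Recv, Sync}, add states in Sat(busy) with every successor in Z. Already a fixed point.
Sat(A[busy U empty]) = {Idle, Recv, Sync}
Halt ∉ Sat(A[busy U empty]) = {Idle, Recv, Sync}, so the formula does not hold at Halt.

No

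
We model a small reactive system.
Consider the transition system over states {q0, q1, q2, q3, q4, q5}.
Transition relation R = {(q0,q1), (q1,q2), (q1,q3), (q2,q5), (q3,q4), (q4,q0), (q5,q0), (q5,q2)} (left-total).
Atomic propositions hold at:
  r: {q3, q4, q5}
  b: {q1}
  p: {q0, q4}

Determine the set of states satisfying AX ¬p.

Sat(¬p) = {q1, q2, q3, q5}
Sat(AX ¬p) = {s : every successor in {q1, q2, q3, q5}} = {q0, q1, q2}

{q0, q1, q2}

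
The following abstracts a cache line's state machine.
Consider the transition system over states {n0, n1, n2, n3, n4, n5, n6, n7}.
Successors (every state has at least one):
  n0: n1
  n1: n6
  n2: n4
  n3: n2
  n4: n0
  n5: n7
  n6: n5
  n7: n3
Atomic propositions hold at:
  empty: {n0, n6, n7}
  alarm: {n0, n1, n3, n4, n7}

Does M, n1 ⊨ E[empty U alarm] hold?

Yes

E[empty U alarm]: least fixpoint, start Z0 = Sat(alarm) = {n0, n1, n3, n4, n7}, add states in Sat(empty) with some successor in Z. Already a fixed point.
Sat(E[empty U alarm]) = {n0, n1, n3, n4, n7}
n1 ∈ Sat(E[empty U alarm]) = {n0, n1, n3, n4, n7}, so the formula holds at n1.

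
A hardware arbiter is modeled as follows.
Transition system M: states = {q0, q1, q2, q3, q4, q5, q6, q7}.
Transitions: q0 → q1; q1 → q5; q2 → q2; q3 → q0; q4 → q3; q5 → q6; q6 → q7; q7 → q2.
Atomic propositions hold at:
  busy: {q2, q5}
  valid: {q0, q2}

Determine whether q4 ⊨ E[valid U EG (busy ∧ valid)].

Sat(busy ∧ valid) = {q2}
EG (busy ∧ valid): greatest fixpoint, start Z0 = {q2}, keep only states in Sat with some successor in Z. Already a fixed point.
Sat(EG (busy ∧ valid)) = {q2}
E[valid U EG (busy ∧ valid)]: least fixpoint, start Z0 = Sat(EG (busy ∧ valid)) = {q2}, add states in Sat(valid) with some successor in Z. Already a fixed point.
Sat(E[valid U EG (busy ∧ valid)]) = {q2}
q4 ∉ Sat(E[valid U EG (busy ∧ valid)]) = {q2}, so the formula does not hold at q4.

No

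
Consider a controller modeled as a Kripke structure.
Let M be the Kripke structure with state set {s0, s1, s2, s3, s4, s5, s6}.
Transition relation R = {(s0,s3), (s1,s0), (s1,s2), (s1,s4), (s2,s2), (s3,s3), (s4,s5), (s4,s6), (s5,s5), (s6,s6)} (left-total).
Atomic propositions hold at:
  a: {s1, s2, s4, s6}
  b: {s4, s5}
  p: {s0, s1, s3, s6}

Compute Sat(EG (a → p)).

Sat(a → p) = {s0, s1, s3, s5, s6}
EG (a → p): greatest fixpoint, start Z0 = {s0, s1, s3, s5, s6}, keep only states in Sat with some successor in Z. Already a fixed point.
Sat(EG (a → p)) = {s0, s1, s3, s5, s6}

{s0, s1, s3, s5, s6}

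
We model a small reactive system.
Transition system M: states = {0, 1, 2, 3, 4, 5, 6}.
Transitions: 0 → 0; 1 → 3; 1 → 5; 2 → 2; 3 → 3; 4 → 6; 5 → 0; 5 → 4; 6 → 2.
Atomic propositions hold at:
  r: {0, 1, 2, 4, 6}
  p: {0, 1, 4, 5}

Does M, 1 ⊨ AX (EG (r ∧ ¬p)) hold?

No

Sat(¬p) = {2, 3, 6}
Sat(r ∧ ¬p) = {2, 6}
EG (r ∧ ¬p): greatest fixpoint, start Z0 = {2, 6}, keep only states in Sat with some successor in Z. Already a fixed point.
Sat(EG (r ∧ ¬p)) = {2, 6}
Sat(AX (EG (r ∧ ¬p))) = {s : every successor in {2, 6}} = {2, 4, 6}
1 ∉ Sat(AX (EG (r ∧ ¬p))) = {2, 4, 6}, so the formula does not hold at 1.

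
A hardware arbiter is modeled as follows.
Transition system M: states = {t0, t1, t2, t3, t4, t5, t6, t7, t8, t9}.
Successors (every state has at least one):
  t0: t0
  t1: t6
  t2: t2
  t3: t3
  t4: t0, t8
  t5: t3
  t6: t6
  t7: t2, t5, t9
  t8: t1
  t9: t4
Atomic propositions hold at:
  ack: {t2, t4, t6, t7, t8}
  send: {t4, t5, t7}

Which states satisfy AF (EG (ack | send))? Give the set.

{t1, t2, t6, t7, t8}

Sat(ack | send) = {t2, t4, t5, t6, t7, t8}
EG (ack | send): greatest fixpoint, start Z0 = {t2, t4, t5, t6, t7, t8}, keep only states in Sat with some successor in Z. Z1 = {t2, t4, t6, t7}; Z2 = {t2, t6, t7}; fixed.
Sat(EG (ack | send)) = {t2, t6, t7}
AF (EG (ack | send)): least fixpoint, start Z0 = {t2, t6, t7}, add states with every successor in Z. Z1 = {t1, t2, t6, t7}; Z2 = {t1, t2, t6, t7, t8}; fixed.
Sat(AF (EG (ack | send))) = {t1, t2, t6, t7, t8}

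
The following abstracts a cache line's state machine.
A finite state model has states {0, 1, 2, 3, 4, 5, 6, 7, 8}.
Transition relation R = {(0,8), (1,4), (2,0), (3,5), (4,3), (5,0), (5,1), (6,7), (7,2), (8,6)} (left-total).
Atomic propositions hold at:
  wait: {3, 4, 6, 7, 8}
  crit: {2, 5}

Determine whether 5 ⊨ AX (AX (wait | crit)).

Yes

Sat(wait | crit) = {2, 3, 4, 5, 6, 7, 8}
Sat(AX (wait | crit)) = {s : every successor in {2, 3, 4, 5, 6, 7, 8}} = {0, 1, 3, 4, 6, 7, 8}
Sat(AX (AX (wait | crit))) = {s : every successor in {0, 1, 3, 4, 6, 7, 8}} = {0, 1, 2, 4, 5, 6, 8}
5 ∈ Sat(AX (AX (wait | crit))) = {0, 1, 2, 4, 5, 6, 8}, so the formula holds at 5.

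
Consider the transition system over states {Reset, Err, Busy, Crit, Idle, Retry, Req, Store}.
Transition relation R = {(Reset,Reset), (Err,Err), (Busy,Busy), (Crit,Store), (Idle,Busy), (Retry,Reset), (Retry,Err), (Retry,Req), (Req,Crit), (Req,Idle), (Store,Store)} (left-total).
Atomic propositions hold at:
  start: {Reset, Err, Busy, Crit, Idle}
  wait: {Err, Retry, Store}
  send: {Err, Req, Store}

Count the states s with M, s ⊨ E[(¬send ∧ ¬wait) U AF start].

Sat(¬send) = {Reset, Busy, Crit, Idle, Retry}
Sat(¬wait) = {Reset, Busy, Crit, Idle, Req}
Sat(¬send ∧ ¬wait) = {Reset, Busy, Crit, Idle}
AF start: least fixpoint, start Z0 = {Reset, Err, Busy, Crit, Idle}, add states with every successor in Z. Z1 = {Reset, Err, Busy, Crit, Idle, Req}; Z2 = {Reset, Err, Busy, Crit, Idle, Retry, Req}; fixed.
Sat(AF start) = {Reset, Err, Busy, Crit, Idle, Retry, Req}
E[(¬send ∧ ¬wait) U AF start]: least fixpoint, start Z0 = Sat(AF start) = {Reset, Err, Busy, Crit, Idle, Retry, Req}, add states in Sat(¬send ∧ ¬wait) with some successor in Z. Already a fixed point.
Sat(E[(¬send ∧ ¬wait) U AF start]) = {Reset, Err, Busy, Crit, Idle, Retry, Req}
|Sat(E[(¬send ∧ ¬wait) U AF start])| = |{Reset, Err, Busy, Crit, Idle, Retry, Req}| = 7.

7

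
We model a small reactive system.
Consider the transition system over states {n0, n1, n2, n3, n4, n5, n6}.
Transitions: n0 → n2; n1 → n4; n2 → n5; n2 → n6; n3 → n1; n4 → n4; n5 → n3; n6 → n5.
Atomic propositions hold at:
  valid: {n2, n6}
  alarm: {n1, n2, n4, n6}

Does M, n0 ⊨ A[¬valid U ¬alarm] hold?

Sat(¬valid) = {n0, n1, n3, n4, n5}
Sat(¬alarm) = {n0, n3, n5}
A[¬valid U ¬alarm]: least fixpoint, start Z0 = Sat(¬alarm) = {n0, n3, n5}, add states in Sat(¬valid) with every successor in Z. Already a fixed point.
Sat(A[¬valid U ¬alarm]) = {n0, n3, n5}
n0 ∈ Sat(A[¬valid U ¬alarm]) = {n0, n3, n5}, so the formula holds at n0.

Yes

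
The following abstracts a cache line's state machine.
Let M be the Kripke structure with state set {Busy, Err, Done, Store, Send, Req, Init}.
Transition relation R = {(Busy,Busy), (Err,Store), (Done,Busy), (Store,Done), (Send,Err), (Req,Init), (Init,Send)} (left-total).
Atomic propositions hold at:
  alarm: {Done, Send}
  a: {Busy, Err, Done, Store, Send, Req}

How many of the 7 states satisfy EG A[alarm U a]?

5

A[alarm U a]: least fixpoint, start Z0 = Sat(a) = {Busy, Err, Done, Store, Send, Req}, add states in Sat(alarm) with every successor in Z. Already a fixed point.
Sat(A[alarm U a]) = {Busy, Err, Done, Store, Send, Req}
EG A[alarm U a]: greatest fixpoint, start Z0 = {Busy, Err, Done, Store, Send, Req}, keep only states in Sat with some successor in Z. Z1 = {Busy, Err, Done, Store, Send}; fixed.
Sat(EG A[alarm U a]) = {Busy, Err, Done, Store, Send}
|Sat(EG A[alarm U a])| = |{Busy, Err, Done, Store, Send}| = 5.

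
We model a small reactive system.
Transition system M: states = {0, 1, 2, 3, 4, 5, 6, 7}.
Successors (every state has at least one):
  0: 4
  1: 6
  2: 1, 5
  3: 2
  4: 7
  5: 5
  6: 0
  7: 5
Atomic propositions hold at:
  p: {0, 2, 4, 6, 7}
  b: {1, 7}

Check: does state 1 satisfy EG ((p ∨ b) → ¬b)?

Sat(p ∨ b) = {0, 1, 2, 4, 6, 7}
Sat(¬b) = {0, 2, 3, 4, 5, 6}
Sat((p ∨ b) → ¬b) = {0, 2, 3, 4, 5, 6}
EG ((p ∨ b) → ¬b): greatest fixpoint, start Z0 = {0, 2, 3, 4, 5, 6}, keep only states in Sat with some successor in Z. Z1 = {0, 2, 3, 5, 6}; Z2 = {2, 3, 5, 6}; Z3 = {2, 3, 5}; fixed.
Sat(EG ((p ∨ b) → ¬b)) = {2, 3, 5}
1 ∉ Sat(EG ((p ∨ b) → ¬b)) = {2, 3, 5}, so the formula does not hold at 1.

No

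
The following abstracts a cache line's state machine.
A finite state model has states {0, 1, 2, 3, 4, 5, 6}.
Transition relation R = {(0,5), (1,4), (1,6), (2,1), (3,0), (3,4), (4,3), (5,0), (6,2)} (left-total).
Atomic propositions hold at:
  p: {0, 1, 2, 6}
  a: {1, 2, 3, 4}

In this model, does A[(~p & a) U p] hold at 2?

Yes

Sat(~p) = {3, 4, 5}
Sat(~p & a) = {3, 4}
A[(~p & a) U p]: least fixpoint, start Z0 = Sat(p) = {0, 1, 2, 6}, add states in Sat(~p & a) with every successor in Z. Already a fixed point.
Sat(A[(~p & a) U p]) = {0, 1, 2, 6}
2 ∈ Sat(A[(~p & a) U p]) = {0, 1, 2, 6}, so the formula holds at 2.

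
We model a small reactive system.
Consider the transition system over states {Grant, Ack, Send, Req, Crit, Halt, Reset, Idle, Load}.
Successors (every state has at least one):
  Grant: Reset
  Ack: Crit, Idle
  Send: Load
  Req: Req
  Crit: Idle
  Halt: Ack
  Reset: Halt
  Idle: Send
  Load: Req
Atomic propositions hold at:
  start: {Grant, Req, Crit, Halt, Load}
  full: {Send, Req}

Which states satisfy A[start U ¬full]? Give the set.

Sat(¬full) = {Grant, Ack, Crit, Halt, Reset, Idle, Load}
A[start U ¬full]: least fixpoint, start Z0 = Sat(¬full) = {Grant, Ack, Crit, Halt, Reset, Idle, Load}, add states in Sat(start) with every successor in Z. Already a fixed point.
Sat(A[start U ¬full]) = {Grant, Ack, Crit, Halt, Reset, Idle, Load}

{Grant, Ack, Crit, Halt, Reset, Idle, Load}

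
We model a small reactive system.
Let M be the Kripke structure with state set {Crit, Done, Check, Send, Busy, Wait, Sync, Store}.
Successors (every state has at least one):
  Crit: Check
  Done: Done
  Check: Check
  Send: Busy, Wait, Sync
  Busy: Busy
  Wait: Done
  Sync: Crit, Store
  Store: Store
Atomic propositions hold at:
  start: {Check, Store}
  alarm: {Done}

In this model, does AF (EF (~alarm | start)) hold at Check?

Yes

Sat(~alarm) = {Crit, Check, Send, Busy, Wait, Sync, Store}
Sat(~alarm | start) = {Crit, Check, Send, Busy, Wait, Sync, Store}
EF (~alarm | start): least fixpoint, start Z0 = {Crit, Check, Send, Busy, Wait, Sync, Store}, add states with some successor in Z. Already a fixed point.
Sat(EF (~alarm | start)) = {Crit, Check, Send, Busy, Wait, Sync, Store}
AF (EF (~alarm | start)): least fixpoint, start Z0 = {Crit, Check, Send, Busy, Wait, Sync, Store}, add states with every successor in Z. Already a fixed point.
Sat(AF (EF (~alarm | start))) = {Crit, Check, Send, Busy, Wait, Sync, Store}
Check ∈ Sat(AF (EF (~alarm | start))) = {Crit, Check, Send, Busy, Wait, Sync, Store}, so the formula holds at Check.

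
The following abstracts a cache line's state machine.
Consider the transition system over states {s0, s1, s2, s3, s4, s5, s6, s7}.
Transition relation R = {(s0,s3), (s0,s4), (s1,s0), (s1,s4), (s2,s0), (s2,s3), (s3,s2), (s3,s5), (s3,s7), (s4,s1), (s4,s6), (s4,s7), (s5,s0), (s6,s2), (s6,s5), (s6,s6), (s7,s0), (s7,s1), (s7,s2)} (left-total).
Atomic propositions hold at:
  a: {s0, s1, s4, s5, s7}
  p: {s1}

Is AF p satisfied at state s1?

Yes

AF p: least fixpoint, start Z0 = {s1}, add states with every successor in Z. Already a fixed point.
Sat(AF p) = {s1}
s1 ∈ Sat(AF p) = {s1}, so the formula holds at s1.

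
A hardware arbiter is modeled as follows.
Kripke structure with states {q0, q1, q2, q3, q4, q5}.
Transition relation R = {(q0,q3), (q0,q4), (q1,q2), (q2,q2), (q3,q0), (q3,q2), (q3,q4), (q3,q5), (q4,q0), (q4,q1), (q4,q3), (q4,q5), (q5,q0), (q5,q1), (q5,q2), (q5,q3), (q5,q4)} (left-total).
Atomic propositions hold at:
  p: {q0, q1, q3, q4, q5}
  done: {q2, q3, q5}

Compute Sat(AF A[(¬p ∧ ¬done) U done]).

Sat(¬p) = {q2}
Sat(¬done) = {q0, q1, q4}
Sat(¬p ∧ ¬done) = ∅
A[(¬p ∧ ¬done) U done]: least fixpoint, start Z0 = Sat(done) = {q2, q3, q5}, add states in Sat(¬p ∧ ¬done) with every successor in Z. Already a fixed point.
Sat(A[(¬p ∧ ¬done) U done]) = {q2, q3, q5}
AF A[(¬p ∧ ¬done) U done]: least fixpoint, start Z0 = {q2, q3, q5}, add states with every successor in Z. Z1 = {q1, q2, q3, q5}; fixed.
Sat(AF A[(¬p ∧ ¬done) U done]) = {q1, q2, q3, q5}

{q1, q2, q3, q5}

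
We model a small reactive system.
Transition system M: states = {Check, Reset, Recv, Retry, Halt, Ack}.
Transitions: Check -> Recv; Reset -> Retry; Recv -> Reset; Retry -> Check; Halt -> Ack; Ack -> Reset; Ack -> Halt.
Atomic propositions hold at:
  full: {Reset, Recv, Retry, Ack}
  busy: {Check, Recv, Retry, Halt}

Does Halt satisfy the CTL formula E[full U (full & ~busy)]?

No

Sat(~busy) = {Reset, Ack}
Sat(full & ~busy) = {Reset, Ack}
E[full U (full & ~busy)]: least fixpoint, start Z0 = Sat((full & ~busy)) = {Reset, Ack}, add states in Sat(full) with some successor in Z. Z1 = {Reset, Recv, Ack}; fixed.
Sat(E[full U (full & ~busy)]) = {Reset, Recv, Ack}
Halt ∉ Sat(E[full U (full & ~busy)]) = {Reset, Recv, Ack}, so the formula does not hold at Halt.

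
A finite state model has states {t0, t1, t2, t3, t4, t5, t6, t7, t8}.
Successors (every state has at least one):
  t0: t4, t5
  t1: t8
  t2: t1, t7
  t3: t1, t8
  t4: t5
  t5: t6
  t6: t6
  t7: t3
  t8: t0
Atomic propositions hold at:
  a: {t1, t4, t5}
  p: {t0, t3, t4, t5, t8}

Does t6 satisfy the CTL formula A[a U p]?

A[a U p]: least fixpoint, start Z0 = Sat(p) = {t0, t3, t4, t5, t8}, add states in Sat(a) with every successor in Z. Z1 = {t0, t1, t3, t4, t5, t8}; fixed.
Sat(A[a U p]) = {t0, t1, t3, t4, t5, t8}
t6 ∉ Sat(A[a U p]) = {t0, t1, t3, t4, t5, t8}, so the formula does not hold at t6.

No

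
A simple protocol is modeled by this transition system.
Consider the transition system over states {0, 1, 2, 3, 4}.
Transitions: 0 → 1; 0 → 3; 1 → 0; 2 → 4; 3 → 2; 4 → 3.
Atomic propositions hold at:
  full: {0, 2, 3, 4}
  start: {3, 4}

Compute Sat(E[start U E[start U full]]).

{0, 2, 3, 4}

E[start U full]: least fixpoint, start Z0 = Sat(full) = {0, 2, 3, 4}, add states in Sat(start) with some successor in Z. Already a fixed point.
Sat(E[start U full]) = {0, 2, 3, 4}
E[start U E[start U full]]: least fixpoint, start Z0 = Sat(E[start U full]) = {0, 2, 3, 4}, add states in Sat(start) with some successor in Z. Already a fixed point.
Sat(E[start U E[start U full]]) = {0, 2, 3, 4}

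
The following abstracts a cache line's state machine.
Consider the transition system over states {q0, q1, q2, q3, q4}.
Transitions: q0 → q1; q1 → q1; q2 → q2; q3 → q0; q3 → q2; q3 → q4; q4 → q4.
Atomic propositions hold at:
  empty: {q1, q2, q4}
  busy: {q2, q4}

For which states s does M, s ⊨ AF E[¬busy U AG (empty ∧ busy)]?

Sat(¬busy) = {q0, q1, q3}
Sat(empty ∧ busy) = {q2, q4}
AG (empty ∧ busy): greatest fixpoint, start Z0 = {q2, q4}, keep only states in Sat with every successor in Z. Already a fixed point.
Sat(AG (empty ∧ busy)) = {q2, q4}
E[¬busy U AG (empty ∧ busy)]: least fixpoint, start Z0 = Sat(AG (empty ∧ busy)) = {q2, q4}, add states in Sat(¬busy) with some successor in Z. Z1 = {q2, q3, q4}; fixed.
Sat(E[¬busy U AG (empty ∧ busy)]) = {q2, q3, q4}
AF E[¬busy U AG (empty ∧ busy)]: least fixpoint, start Z0 = {q2, q3, q4}, add states with every successor in Z. Already a fixed point.
Sat(AF E[¬busy U AG (empty ∧ busy)]) = {q2, q3, q4}

{q2, q3, q4}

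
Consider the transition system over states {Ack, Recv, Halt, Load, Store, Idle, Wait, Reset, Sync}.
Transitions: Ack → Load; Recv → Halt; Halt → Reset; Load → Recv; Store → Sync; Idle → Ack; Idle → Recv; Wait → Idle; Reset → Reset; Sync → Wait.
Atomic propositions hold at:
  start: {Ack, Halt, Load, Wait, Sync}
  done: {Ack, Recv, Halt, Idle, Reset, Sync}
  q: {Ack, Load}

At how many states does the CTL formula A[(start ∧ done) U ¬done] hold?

5

Sat(start ∧ done) = {Ack, Halt, Sync}
Sat(¬done) = {Load, Store, Wait}
A[(start ∧ done) U ¬done]: least fixpoint, start Z0 = Sat(¬done) = {Load, Store, Wait}, add states in Sat(start ∧ done) with every successor in Z. Z1 = {Ack, Load, Store, Wait, Sync}; fixed.
Sat(A[(start ∧ done) U ¬done]) = {Ack, Load, Store, Wait, Sync}
|Sat(A[(start ∧ done) U ¬done])| = |{Ack, Load, Store, Wait, Sync}| = 5.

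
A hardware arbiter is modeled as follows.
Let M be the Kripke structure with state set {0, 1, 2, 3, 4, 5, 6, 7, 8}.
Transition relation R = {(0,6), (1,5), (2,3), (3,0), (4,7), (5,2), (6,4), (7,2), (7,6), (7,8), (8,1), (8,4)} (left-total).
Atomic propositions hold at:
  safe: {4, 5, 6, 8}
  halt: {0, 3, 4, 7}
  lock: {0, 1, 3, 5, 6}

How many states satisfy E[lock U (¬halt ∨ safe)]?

8

Sat(¬halt) = {1, 2, 5, 6, 8}
Sat(¬halt ∨ safe) = {1, 2, 4, 5, 6, 8}
E[lock U (¬halt ∨ safe)]: least fixpoint, start Z0 = Sat((¬halt ∨ safe)) = {1, 2, 4, 5, 6, 8}, add states in Sat(lock) with some successor in Z. Z1 = {0, 1, 2, 4, 5, 6, 8}; Z2 = {0, 1, 2, 3, 4, 5, 6, 8}; fixed.
Sat(E[lock U (¬halt ∨ safe)]) = {0, 1, 2, 3, 4, 5, 6, 8}
|Sat(E[lock U (¬halt ∨ safe)])| = |{0, 1, 2, 3, 4, 5, 6, 8}| = 8.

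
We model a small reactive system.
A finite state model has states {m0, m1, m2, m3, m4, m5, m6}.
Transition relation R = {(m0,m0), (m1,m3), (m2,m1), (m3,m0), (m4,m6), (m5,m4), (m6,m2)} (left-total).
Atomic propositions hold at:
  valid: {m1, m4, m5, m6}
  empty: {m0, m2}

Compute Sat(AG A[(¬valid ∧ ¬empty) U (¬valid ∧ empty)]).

Sat(¬valid) = {m0, m2, m3}
Sat(¬empty) = {m1, m3, m4, m5, m6}
Sat(¬valid ∧ ¬empty) = {m3}
Sat(¬valid ∧ empty) = {m0, m2}
A[(¬valid ∧ ¬empty) U (¬valid ∧ empty)]: least fixpoint, start Z0 = Sat((¬valid ∧ empty)) = {m0, m2}, add states in Sat(¬valid ∧ ¬empty) with every successor in Z. Z1 = {m0, m2, m3}; fixed.
Sat(A[(¬valid ∧ ¬empty) U (¬valid ∧ empty)]) = {m0, m2, m3}
AG A[(¬valid ∧ ¬empty) U (¬valid ∧ empty)]: greatest fixpoint, start Z0 = {m0, m2, m3}, keep only states in Sat with every successor in Z. Z1 = {m0, m3}; fixed.
Sat(AG A[(¬valid ∧ ¬empty) U (¬valid ∧ empty)]) = {m0, m3}

{m0, m3}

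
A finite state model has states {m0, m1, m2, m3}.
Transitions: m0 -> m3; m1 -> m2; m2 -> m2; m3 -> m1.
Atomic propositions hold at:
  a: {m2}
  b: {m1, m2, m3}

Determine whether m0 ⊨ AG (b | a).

Sat(b | a) = {m1, m2, m3}
AG (b | a): greatest fixpoint, start Z0 = {m1, m2, m3}, keep only states in Sat with every successor in Z. Already a fixed point.
Sat(AG (b | a)) = {m1, m2, m3}
m0 ∉ Sat(AG (b | a)) = {m1, m2, m3}, so the formula does not hold at m0.

No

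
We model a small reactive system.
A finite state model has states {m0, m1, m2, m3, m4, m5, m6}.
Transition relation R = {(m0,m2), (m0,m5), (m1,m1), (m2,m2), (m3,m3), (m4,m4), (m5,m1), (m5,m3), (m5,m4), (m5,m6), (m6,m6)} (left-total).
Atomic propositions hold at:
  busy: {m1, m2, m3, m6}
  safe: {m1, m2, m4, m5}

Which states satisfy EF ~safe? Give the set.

{m0, m3, m5, m6}

Sat(~safe) = {m0, m3, m6}
EF ~safe: least fixpoint, start Z0 = {m0, m3, m6}, add states with some successor in Z. Z1 = {m0, m3, m5, m6}; fixed.
Sat(EF ~safe) = {m0, m3, m5, m6}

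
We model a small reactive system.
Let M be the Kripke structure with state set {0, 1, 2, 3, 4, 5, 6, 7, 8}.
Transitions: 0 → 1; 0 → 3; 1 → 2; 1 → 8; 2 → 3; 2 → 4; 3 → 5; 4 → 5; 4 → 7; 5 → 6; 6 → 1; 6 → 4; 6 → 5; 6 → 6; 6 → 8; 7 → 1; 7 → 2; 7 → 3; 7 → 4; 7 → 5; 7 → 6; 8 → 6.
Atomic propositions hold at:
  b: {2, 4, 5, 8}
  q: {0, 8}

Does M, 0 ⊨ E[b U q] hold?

Yes

E[b U q]: least fixpoint, start Z0 = Sat(q) = {0, 8}, add states in Sat(b) with some successor in Z. Already a fixed point.
Sat(E[b U q]) = {0, 8}
0 ∈ Sat(E[b U q]) = {0, 8}, so the formula holds at 0.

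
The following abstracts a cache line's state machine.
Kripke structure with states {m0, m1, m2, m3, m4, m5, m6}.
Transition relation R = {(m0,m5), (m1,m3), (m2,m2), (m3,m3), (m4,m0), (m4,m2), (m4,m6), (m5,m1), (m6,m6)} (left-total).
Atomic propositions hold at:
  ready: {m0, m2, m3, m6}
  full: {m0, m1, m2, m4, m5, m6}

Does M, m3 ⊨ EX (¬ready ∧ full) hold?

No

Sat(¬ready) = {m1, m4, m5}
Sat(¬ready ∧ full) = {m1, m4, m5}
Sat(EX (¬ready ∧ full)) = {s : some successor in {m1, m4, m5}} = {m0, m5}
m3 ∉ Sat(EX (¬ready ∧ full)) = {m0, m5}, so the formula does not hold at m3.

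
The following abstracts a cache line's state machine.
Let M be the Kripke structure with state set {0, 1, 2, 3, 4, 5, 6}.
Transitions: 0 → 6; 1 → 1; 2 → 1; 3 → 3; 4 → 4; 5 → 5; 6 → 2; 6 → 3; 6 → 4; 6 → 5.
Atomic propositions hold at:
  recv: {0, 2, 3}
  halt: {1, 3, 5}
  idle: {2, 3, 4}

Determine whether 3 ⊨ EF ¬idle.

No

Sat(¬idle) = {0, 1, 5, 6}
EF ¬idle: least fixpoint, start Z0 = {0, 1, 5, 6}, add states with some successor in Z. Z1 = {0, 1, 2, 5, 6}; fixed.
Sat(EF ¬idle) = {0, 1, 2, 5, 6}
3 ∉ Sat(EF ¬idle) = {0, 1, 2, 5, 6}, so the formula does not hold at 3.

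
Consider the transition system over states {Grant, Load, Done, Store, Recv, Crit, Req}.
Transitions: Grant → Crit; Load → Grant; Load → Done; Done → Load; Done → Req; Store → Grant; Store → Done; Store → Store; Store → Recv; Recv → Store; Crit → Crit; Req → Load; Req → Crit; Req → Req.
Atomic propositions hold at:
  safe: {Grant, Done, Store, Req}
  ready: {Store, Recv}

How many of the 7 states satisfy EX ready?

2

Sat(EX ready) = {s : some successor in {Store, Recv}} = {Store, Recv}
|Sat(EX ready)| = |{Store, Recv}| = 2.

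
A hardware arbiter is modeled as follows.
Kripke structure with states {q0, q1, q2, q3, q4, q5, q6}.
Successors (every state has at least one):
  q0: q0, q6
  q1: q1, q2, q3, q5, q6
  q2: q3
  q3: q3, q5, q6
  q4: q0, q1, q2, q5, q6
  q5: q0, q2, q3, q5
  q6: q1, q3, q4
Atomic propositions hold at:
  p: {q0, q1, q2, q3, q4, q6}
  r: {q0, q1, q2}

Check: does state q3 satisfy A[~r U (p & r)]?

Sat(~r) = {q3, q4, q5, q6}
Sat(p & r) = {q0, q1, q2}
A[~r U (p & r)]: least fixpoint, start Z0 = Sat((p & r)) = {q0, q1, q2}, add states in Sat(~r) with every successor in Z. Already a fixed point.
Sat(A[~r U (p & r)]) = {q0, q1, q2}
q3 ∉ Sat(A[~r U (p & r)]) = {q0, q1, q2}, so the formula does not hold at q3.

No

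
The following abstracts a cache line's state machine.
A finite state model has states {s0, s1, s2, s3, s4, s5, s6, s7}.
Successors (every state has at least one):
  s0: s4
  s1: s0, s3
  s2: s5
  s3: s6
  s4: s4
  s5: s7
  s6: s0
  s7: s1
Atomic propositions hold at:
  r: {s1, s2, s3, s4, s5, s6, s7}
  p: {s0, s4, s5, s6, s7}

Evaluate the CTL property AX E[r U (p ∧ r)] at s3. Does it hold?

Sat(p ∧ r) = {s4, s5, s6, s7}
E[r U (p ∧ r)]: least fixpoint, start Z0 = Sat((p ∧ r)) = {s4, s5, s6, s7}, add states in Sat(r) with some successor in Z. Z1 = {s2, s3, s4, s5, s6, s7}; Z2 = {s1, s2, s3, s4, s5, s6, s7}; fixed.
Sat(E[r U (p ∧ r)]) = {s1, s2, s3, s4, s5, s6, s7}
Sat(AX E[r U (p ∧ r)]) = {s : every successor in {s1, s2, s3, s4, s5, s6, s7}} = {s0, s2, s3, s4, s5, s7}
s3 ∈ Sat(AX E[r U (p ∧ r)]) = {s0, s2, s3, s4, s5, s7}, so the formula holds at s3.

Yes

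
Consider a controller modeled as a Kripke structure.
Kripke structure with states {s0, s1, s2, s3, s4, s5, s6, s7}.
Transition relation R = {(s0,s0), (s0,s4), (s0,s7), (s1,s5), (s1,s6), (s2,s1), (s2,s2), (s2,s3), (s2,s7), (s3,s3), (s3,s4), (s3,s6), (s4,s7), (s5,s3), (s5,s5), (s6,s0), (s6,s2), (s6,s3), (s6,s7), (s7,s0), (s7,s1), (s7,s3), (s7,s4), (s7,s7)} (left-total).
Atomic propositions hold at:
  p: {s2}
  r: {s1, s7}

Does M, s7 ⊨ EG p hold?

EG p: greatest fixpoint, start Z0 = {s2}, keep only states in Sat with some successor in Z. Already a fixed point.
Sat(EG p) = {s2}
s7 ∉ Sat(EG p) = {s2}, so the formula does not hold at s7.

No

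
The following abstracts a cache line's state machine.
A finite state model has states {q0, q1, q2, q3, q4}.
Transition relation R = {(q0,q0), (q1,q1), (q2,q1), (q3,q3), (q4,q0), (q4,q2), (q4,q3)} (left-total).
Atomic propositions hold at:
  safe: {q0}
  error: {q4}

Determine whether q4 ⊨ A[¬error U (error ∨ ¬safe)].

Sat(¬error) = {q0, q1, q2, q3}
Sat(¬safe) = {q1, q2, q3, q4}
Sat(error ∨ ¬safe) = {q1, q2, q3, q4}
A[¬error U (error ∨ ¬safe)]: least fixpoint, start Z0 = Sat((error ∨ ¬safe)) = {q1, q2, q3, q4}, add states in Sat(¬error) with every successor in Z. Already a fixed point.
Sat(A[¬error U (error ∨ ¬safe)]) = {q1, q2, q3, q4}
q4 ∈ Sat(A[¬error U (error ∨ ¬safe)]) = {q1, q2, q3, q4}, so the formula holds at q4.

Yes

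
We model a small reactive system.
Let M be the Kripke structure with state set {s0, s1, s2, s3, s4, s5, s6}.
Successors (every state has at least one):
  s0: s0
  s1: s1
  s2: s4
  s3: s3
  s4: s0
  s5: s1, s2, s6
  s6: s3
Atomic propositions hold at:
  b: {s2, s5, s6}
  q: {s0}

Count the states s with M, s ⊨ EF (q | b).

5

Sat(q | b) = {s0, s2, s5, s6}
EF (q | b): least fixpoint, start Z0 = {s0, s2, s5, s6}, add states with some successor in Z. Z1 = {s0, s2, s4, s5, s6}; fixed.
Sat(EF (q | b)) = {s0, s2, s4, s5, s6}
|Sat(EF (q | b))| = |{s0, s2, s4, s5, s6}| = 5.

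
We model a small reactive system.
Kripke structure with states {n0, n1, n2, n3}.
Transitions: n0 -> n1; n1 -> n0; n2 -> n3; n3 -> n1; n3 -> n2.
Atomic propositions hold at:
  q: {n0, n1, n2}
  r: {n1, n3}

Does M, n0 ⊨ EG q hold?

Yes

EG q: greatest fixpoint, start Z0 = {n0, n1, n2}, keep only states in Sat with some successor in Z. Z1 = {n0, n1}; fixed.
Sat(EG q) = {n0, n1}
n0 ∈ Sat(EG q) = {n0, n1}, so the formula holds at n0.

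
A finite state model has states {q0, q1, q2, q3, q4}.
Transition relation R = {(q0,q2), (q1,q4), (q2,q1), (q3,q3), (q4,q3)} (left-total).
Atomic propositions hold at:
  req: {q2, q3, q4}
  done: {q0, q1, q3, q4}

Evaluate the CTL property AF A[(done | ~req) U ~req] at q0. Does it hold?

Sat(~req) = {q0, q1}
Sat(done | ~req) = {q0, q1, q3, q4}
A[(done | ~req) U ~req]: least fixpoint, start Z0 = Sat(~req) = {q0, q1}, add states in Sat(done | ~req) with every successor in Z. Already a fixed point.
Sat(A[(done | ~req) U ~req]) = {q0, q1}
AF A[(done | ~req) U ~req]: least fixpoint, start Z0 = {q0, q1}, add states with every successor in Z. Z1 = {q0, q1, q2}; fixed.
Sat(AF A[(done | ~req) U ~req]) = {q0, q1, q2}
q0 ∈ Sat(AF A[(done | ~req) U ~req]) = {q0, q1, q2}, so the formula holds at q0.

Yes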